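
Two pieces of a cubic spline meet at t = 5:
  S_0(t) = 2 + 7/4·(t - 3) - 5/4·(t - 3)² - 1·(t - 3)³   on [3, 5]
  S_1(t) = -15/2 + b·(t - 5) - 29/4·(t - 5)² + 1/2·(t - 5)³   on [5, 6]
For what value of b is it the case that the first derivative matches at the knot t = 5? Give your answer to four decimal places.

-15.2500

S_0'(t) = 7/4 - 5/2·(t - 3) - 3·(t - 3)², so S_0'(5) = -61/4. On the right, S_1'(5) = b, so b = -61/4.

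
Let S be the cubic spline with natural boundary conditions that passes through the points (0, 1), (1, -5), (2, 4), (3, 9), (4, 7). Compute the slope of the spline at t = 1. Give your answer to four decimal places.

2.3571

Let m_i = S''(x_i). Step sizes h_i = 1, 1, 1, 1; slopes of the chords Δ_i = (y_(i+1) - y_i)/h_i = -6, 9, 5, -2.
  1·m_0 + 4·m_1 + 1·m_2 = 6(Δ_1 - Δ_0) = 90
  1·m_1 + 4·m_2 + 1·m_3 = 6(Δ_2 - Δ_1) = -24
  1·m_2 + 4·m_3 + 1·m_4 = 6(Δ_3 - Δ_2) = -42
Natural end conditions: m_0 = m_4 = 0.
Forward elimination and back-substitution give m_0 = 0, m_1 = 351/14, m_2 = -72/7, m_3 = -111/14, m_4 = 0.
On [1, 2], S'(t) = b_1 + 2c_1·(t - 1) + 3d_1·(t - 1)² with b_1 = Δ_1 - h_1(2m_1 + m_2)/6 = 33/14, c_1 = m_1/2 = 351/28, d_1 = (m_2 - m_1)/(6h_1) = -165/28. So S'(1) = 33/14.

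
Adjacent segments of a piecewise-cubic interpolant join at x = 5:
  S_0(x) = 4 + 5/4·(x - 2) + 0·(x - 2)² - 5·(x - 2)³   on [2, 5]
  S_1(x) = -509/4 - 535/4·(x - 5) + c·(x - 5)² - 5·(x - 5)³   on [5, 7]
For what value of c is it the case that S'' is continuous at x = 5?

S_0''(x) = 0 - 30·(x - 2), so S_0''(5) = -90. On the right, S_1''(5) = 2c, so c = -45.

-45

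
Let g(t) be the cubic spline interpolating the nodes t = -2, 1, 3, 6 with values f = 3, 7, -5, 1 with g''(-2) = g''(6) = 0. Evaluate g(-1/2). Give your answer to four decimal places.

Write M_i for g''(x_i). With h_i = 3, 2, 3 and divided differences Δ_i = 4/3, -6, 2, the continuity of g' gives the tridiagonal system
  3·M_0 + 10·M_1 + 2·M_2 = 6(Δ_1 - Δ_0) = -44
  2·M_1 + 10·M_2 + 3·M_3 = 6(Δ_2 - Δ_1) = 48
Natural end conditions: M_0 = M_3 = 0.
Solving the tridiagonal system: M_0 = 0, M_1 = -67/12, M_2 = 71/12, M_3 = 0.
On [-2, 1], g(t) = 3 + 33/8·(t + 2) + 0·(t + 2)² - 67/216·(t + 2)³.
With (t + 2) = 3/2: g(-1/2) = 521/64.

8.1406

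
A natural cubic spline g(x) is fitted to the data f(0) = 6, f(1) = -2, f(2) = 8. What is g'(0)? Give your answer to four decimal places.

Let M_i = g''(x_i). Step sizes h_i = 1, 1; slopes of the chords Δ_i = (y_(i+1) - y_i)/h_i = -8, 10.
  1·M_0 + 4·M_1 + 1·M_2 = 6(Δ_1 - Δ_0) = 108
Natural end conditions: M_0 = M_2 = 0.
Solving: M_0 = 0, M_1 = 27, M_2 = 0.
On [0, 1], g'(x) = b_0 + 2c_0·x + 3d_0·x² with b_0 = Δ_0 - h_0(2M_0 + M_1)/6 = -25/2, c_0 = M_0/2 = 0, d_0 = (M_1 - M_0)/(6h_0) = 9/2. So g'(0) = -25/2.

-12.5000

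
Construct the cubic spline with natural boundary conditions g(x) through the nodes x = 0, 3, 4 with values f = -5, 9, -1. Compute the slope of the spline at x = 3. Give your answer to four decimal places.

-6.3333

Write M_i for g''(x_i). With h_i = 3, 1 and divided differences Δ_i = 14/3, -10, the continuity of g' gives the tridiagonal system
  3·M_0 + 8·M_1 + 1·M_2 = 6(Δ_1 - Δ_0) = -88
Natural end conditions: M_0 = M_2 = 0.
Forward elimination and back-substitution give M_0 = 0, M_1 = -11, M_2 = 0.
On [3, 4], g'(x) = b_1 + 2c_1·(x - 3) + 3d_1·(x - 3)² with b_1 = Δ_1 - h_1(2M_1 + M_2)/6 = -19/3, c_1 = M_1/2 = -11/2, d_1 = (M_2 - M_1)/(6h_1) = 11/6. So g'(3) = -19/3.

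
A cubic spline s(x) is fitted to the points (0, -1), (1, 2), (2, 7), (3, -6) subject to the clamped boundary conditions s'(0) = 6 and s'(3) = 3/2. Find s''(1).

20

With M_i denoting the second derivative at x_i, h_i = 1, 1, 1, and Δ_i = (y_(i+1) − y_i)/h_i = 3, 5, -13:
  1·M_0 + 4·M_1 + 1·M_2 = 6(Δ_1 - Δ_0) = 12
  1·M_1 + 4·M_2 + 1·M_3 = 6(Δ_2 - Δ_1) = -108
Clamped end conditions give two more equations: 2h_0·M_0 + h_0·M_1 = 6(Δ_0 - s'(0)) = -18 and h_2·M_2 + 2h_2·M_3 = 6(s'(3) - Δ_2) = 87.
Hence M_0 = -19, M_1 = 20, M_2 = -49, M_3 = 68.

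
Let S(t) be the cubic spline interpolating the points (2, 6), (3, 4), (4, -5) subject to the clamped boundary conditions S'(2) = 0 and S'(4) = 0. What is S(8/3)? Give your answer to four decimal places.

5.7407

Put σ_i = S'' at the i-th knot. Here h = (1, 1) and Δ = (-2, -9), so the interior equations h_(i-1)·σ_(i-1) + 2(h_(i-1)+h_i)·σ_i + h_i·σ_(i+1) = 6(Δ_i − Δ_(i-1)) read
  1·σ_0 + 4·σ_1 + 1·σ_2 = 6(Δ_1 - Δ_0) = -42
Clamped end conditions give two more equations: 2h_0·σ_0 + h_0·σ_1 = 6(Δ_0 - S'(2)) = -12 and h_1·σ_1 + 2h_1·σ_2 = 6(S'(4) - Δ_1) = 54.
Solving the tridiagonal system: σ_0 = 9/2, σ_1 = -21, σ_2 = 75/2.
On [2, 3], S(t) = 6 + 0·(t - 2) + 9/4·(t - 2)² - 17/4·(t - 2)³.
With (t - 2) = 2/3: S(8/3) = 155/27.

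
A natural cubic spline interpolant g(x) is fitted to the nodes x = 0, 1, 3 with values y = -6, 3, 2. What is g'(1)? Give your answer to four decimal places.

5.8333

Put M_i = g'' at the i-th knot. Here h = (1, 2) and Δ = (9, -1/2), so the interior equations h_(i-1)·M_(i-1) + 2(h_(i-1)+h_i)·M_i + h_i·M_(i+1) = 6(Δ_i − Δ_(i-1)) read
  1·M_0 + 6·M_1 + 2·M_2 = 6(Δ_1 - Δ_0) = -57
Natural end conditions: M_0 = M_2 = 0.
Solving the tridiagonal system: M_0 = 0, M_1 = -19/2, M_2 = 0.
On [1, 3], g'(x) = b_1 + 2c_1·(x - 1) + 3d_1·(x - 1)² with b_1 = Δ_1 - h_1(2M_1 + M_2)/6 = 35/6, c_1 = M_1/2 = -19/4, d_1 = (M_2 - M_1)/(6h_1) = 19/24. So g'(1) = 35/6.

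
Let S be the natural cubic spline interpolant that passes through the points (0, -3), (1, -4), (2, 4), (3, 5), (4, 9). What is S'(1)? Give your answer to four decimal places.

4.9286

Let M_i = S''(x_i). Step sizes h_i = 1, 1, 1, 1; slopes of the chords Δ_i = (y_(i+1) - y_i)/h_i = -1, 8, 1, 4.
  1·M_0 + 4·M_1 + 1·M_2 = 6(Δ_1 - Δ_0) = 54
  1·M_1 + 4·M_2 + 1·M_3 = 6(Δ_2 - Δ_1) = -42
  1·M_2 + 4·M_3 + 1·M_4 = 6(Δ_3 - Δ_2) = 18
Natural end conditions: M_0 = M_4 = 0.
Solving the tridiagonal system: M_0 = 0, M_1 = 249/14, M_2 = -120/7, M_3 = 123/14, M_4 = 0.
On [1, 2], S'(x) = b_1 + 2c_1·(x - 1) + 3d_1·(x - 1)² with b_1 = Δ_1 - h_1(2M_1 + M_2)/6 = 69/14, c_1 = M_1/2 = 249/28, d_1 = (M_2 - M_1)/(6h_1) = -163/28. So S'(1) = 69/14.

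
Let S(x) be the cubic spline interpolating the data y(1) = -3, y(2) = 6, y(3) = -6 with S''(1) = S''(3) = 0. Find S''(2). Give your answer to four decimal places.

-31.5000

Write M_i for S''(x_i). With h_i = 1, 1 and divided differences Δ_i = 9, -12, the continuity of S' gives the tridiagonal system
  1·M_0 + 4·M_1 + 1·M_2 = 6(Δ_1 - Δ_0) = -126
Natural end conditions: M_0 = M_2 = 0.
Solving: M_0 = 0, M_1 = -63/2, M_2 = 0.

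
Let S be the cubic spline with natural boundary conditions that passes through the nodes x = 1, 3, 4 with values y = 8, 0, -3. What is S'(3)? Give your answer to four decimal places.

-3.3333

Put m_i = S'' at the i-th knot. Here h = (2, 1) and Δ = (-4, -3), so the interior equations h_(i-1)·m_(i-1) + 2(h_(i-1)+h_i)·m_i + h_i·m_(i+1) = 6(Δ_i − Δ_(i-1)) read
  2·m_0 + 6·m_1 + 1·m_2 = 6(Δ_1 - Δ_0) = 6
Natural end conditions: m_0 = m_2 = 0.
Forward elimination and back-substitution give m_0 = 0, m_1 = 1, m_2 = 0.
On [3, 4], S'(x) = b_1 + 2c_1·(x - 3) + 3d_1·(x - 3)² with b_1 = Δ_1 - h_1(2m_1 + m_2)/6 = -10/3, c_1 = m_1/2 = 1/2, d_1 = (m_2 - m_1)/(6h_1) = -1/6. So S'(3) = -10/3.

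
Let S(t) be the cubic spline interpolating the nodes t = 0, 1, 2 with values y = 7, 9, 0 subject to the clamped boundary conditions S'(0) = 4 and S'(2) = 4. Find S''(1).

-33

With M_i denoting the second derivative at x_i, h_i = 1, 1, and Δ_i = (y_(i+1) − y_i)/h_i = 2, -9:
  1·M_0 + 4·M_1 + 1·M_2 = 6(Δ_1 - Δ_0) = -66
Clamped end conditions give two more equations: 2h_0·M_0 + h_0·M_1 = 6(Δ_0 - S'(0)) = -12 and h_1·M_1 + 2h_1·M_2 = 6(S'(2) - Δ_1) = 78.
Forward elimination and back-substitution give M_0 = 21/2, M_1 = -33, M_2 = 111/2.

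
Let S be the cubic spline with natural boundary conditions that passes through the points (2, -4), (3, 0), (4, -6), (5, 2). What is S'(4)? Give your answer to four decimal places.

With M_i denoting the second derivative at x_i, h_i = 1, 1, 1, and Δ_i = (y_(i+1) − y_i)/h_i = 4, -6, 8:
  1·M_0 + 4·M_1 + 1·M_2 = 6(Δ_1 - Δ_0) = -60
  1·M_1 + 4·M_2 + 1·M_3 = 6(Δ_2 - Δ_1) = 84
Natural end conditions: M_0 = M_3 = 0.
Hence M_0 = 0, M_1 = -108/5, M_2 = 132/5, M_3 = 0.
On [4, 5], S'(x) = b_2 + 2c_2·(x - 4) + 3d_2·(x - 4)² with b_2 = Δ_2 - h_2(2M_2 + M_3)/6 = -4/5, c_2 = M_2/2 = 66/5, d_2 = (M_3 - M_2)/(6h_2) = -22/5. So S'(4) = -4/5.

-0.8000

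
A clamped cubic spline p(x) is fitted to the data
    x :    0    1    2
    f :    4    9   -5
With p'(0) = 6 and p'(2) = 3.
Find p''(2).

Let M_i = p''(x_i). Step sizes h_i = 1, 1; slopes of the chords Δ_i = (y_(i+1) - y_i)/h_i = 5, -14.
  1·M_0 + 4·M_1 + 1·M_2 = 6(Δ_1 - Δ_0) = -114
Clamped end conditions give two more equations: 2h_0·M_0 + h_0·M_1 = 6(Δ_0 - p'(0)) = -6 and h_1·M_1 + 2h_1·M_2 = 6(p'(2) - Δ_1) = 102.
Solving the tridiagonal system: M_0 = 24, M_1 = -54, M_2 = 78.

78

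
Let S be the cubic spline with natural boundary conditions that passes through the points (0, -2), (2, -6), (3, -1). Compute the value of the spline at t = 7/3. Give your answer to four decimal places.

-4.7654

With M_i denoting the second derivative at x_i, h_i = 2, 1, and Δ_i = (y_(i+1) − y_i)/h_i = -2, 5:
  2·M_0 + 6·M_1 + 1·M_2 = 6(Δ_1 - Δ_0) = 42
Natural end conditions: M_0 = M_2 = 0.
Forward elimination and back-substitution give M_0 = 0, M_1 = 7, M_2 = 0.
On [2, 3], S(t) = -6 + 8/3·(t - 2) + 7/2·(t - 2)² - 7/6·(t - 2)³.
With (t - 2) = 1/3: S(7/3) = -386/81.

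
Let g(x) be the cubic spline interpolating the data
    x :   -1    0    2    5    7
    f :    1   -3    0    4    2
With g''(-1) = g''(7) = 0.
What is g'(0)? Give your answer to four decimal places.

With σ_i denoting the second derivative at x_i, h_i = 1, 2, 3, 2, and Δ_i = (y_(i+1) − y_i)/h_i = -4, 3/2, 4/3, -1:
  1·σ_0 + 6·σ_1 + 2·σ_2 = 6(Δ_1 - Δ_0) = 33
  2·σ_1 + 10·σ_2 + 3·σ_3 = 6(Δ_2 - Δ_1) = -1
  3·σ_2 + 10·σ_3 + 2·σ_4 = 6(Δ_3 - Δ_2) = -14
Natural end conditions: σ_0 = σ_4 = 0.
Forward elimination and back-substitution give σ_0 = 0, σ_1 = 2939/506, σ_2 = -234/253, σ_3 = -284/253, σ_4 = 0.
On [0, 2], g'(x) = b_1 + 2c_1·x + 3d_1·x² with b_1 = Δ_1 - h_1(2σ_1 + σ_2)/6 = -3133/1518, c_1 = σ_1/2 = 2939/1012, d_1 = (σ_2 - σ_1)/(6h_1) = -3407/6072. So g'(0) = -3133/1518.

-2.0639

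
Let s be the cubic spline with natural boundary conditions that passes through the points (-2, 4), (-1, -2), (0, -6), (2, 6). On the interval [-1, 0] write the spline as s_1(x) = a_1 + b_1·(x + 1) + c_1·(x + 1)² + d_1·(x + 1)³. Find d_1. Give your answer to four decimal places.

Put σ_i = s'' at the i-th knot. Here h = (1, 1, 2) and Δ = (-6, -4, 6), so the interior equations h_(i-1)·σ_(i-1) + 2(h_(i-1)+h_i)·σ_i + h_i·σ_(i+1) = 6(Δ_i − Δ_(i-1)) read
  1·σ_0 + 4·σ_1 + 1·σ_2 = 6(Δ_1 - Δ_0) = 12
  1·σ_1 + 6·σ_2 + 2·σ_3 = 6(Δ_2 - Δ_1) = 60
Natural end conditions: σ_0 = σ_3 = 0.
Forward elimination and back-substitution give σ_0 = 0, σ_1 = 12/23, σ_2 = 228/23, σ_3 = 0.
On [-1, 0], with s_1(x) = a_1 + b_1·(x + 1) + c_1·(x + 1)² + d_1·(x + 1)³: c_1 = σ_1/2 = 6/23, d_1 = (σ_2 - σ_1)/(6h_1) = 36/23, b_1 = Δ_1 - h_1(2σ_1 + σ_2)/6 = -134/23.

1.5652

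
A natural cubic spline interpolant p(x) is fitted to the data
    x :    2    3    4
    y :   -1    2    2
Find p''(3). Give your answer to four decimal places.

-4.5000

Write σ_i for p''(x_i). With h_i = 1, 1 and divided differences Δ_i = 3, 0, the continuity of p' gives the tridiagonal system
  1·σ_0 + 4·σ_1 + 1·σ_2 = 6(Δ_1 - Δ_0) = -18
Natural end conditions: σ_0 = σ_2 = 0.
Forward elimination and back-substitution give σ_0 = 0, σ_1 = -9/2, σ_2 = 0.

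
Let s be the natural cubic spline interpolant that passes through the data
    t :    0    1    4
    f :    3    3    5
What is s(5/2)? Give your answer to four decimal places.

Put M_i = s'' at the i-th knot. Here h = (1, 3) and Δ = (0, 2/3), so the interior equations h_(i-1)·M_(i-1) + 2(h_(i-1)+h_i)·M_i + h_i·M_(i+1) = 6(Δ_i − Δ_(i-1)) read
  1·M_0 + 8·M_1 + 3·M_2 = 6(Δ_1 - Δ_0) = 4
Natural end conditions: M_0 = M_2 = 0.
Hence M_0 = 0, M_1 = 1/2, M_2 = 0.
On [1, 4], s(t) = 3 + 1/6·(t - 1) + 1/4·(t - 1)² - 1/36·(t - 1)³.
With (t - 1) = 3/2: s(5/2) = 119/32.

3.7188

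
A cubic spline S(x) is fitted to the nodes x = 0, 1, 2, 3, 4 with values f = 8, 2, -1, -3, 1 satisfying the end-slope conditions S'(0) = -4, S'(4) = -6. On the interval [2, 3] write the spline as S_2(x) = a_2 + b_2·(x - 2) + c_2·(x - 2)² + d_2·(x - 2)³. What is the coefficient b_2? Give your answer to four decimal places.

-3.5000

Write M_i for S''(x_i). With h_i = 1, 1, 1, 1 and divided differences Δ_i = -6, -3, -2, 4, the continuity of S' gives the tridiagonal system
  1·M_0 + 4·M_1 + 1·M_2 = 6(Δ_1 - Δ_0) = 18
  1·M_1 + 4·M_2 + 1·M_3 = 6(Δ_2 - Δ_1) = 6
  1·M_2 + 4·M_3 + 1·M_4 = 6(Δ_3 - Δ_2) = 36
Clamped end conditions give two more equations: 2h_0·M_0 + h_0·M_1 = 6(Δ_0 - S'(0)) = -12 and h_3·M_3 + 2h_3·M_4 = 6(S'(4) - Δ_3) = -60.
Solving: M_0 = -41/4, M_1 = 17/2, M_2 = -23/4, M_3 = 41/2, M_4 = -161/4.
On [2, 3], with S_2(x) = a_2 + b_2·(x - 2) + c_2·(x - 2)² + d_2·(x - 2)³: c_2 = M_2/2 = -23/8, d_2 = (M_3 - M_2)/(6h_2) = 35/8, b_2 = Δ_2 - h_2(2M_2 + M_3)/6 = -7/2.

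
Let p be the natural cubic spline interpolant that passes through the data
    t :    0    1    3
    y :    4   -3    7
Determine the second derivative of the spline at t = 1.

Let M_i = p''(x_i). Step sizes h_i = 1, 2; slopes of the chords Δ_i = (y_(i+1) - y_i)/h_i = -7, 5.
  1·M_0 + 6·M_1 + 2·M_2 = 6(Δ_1 - Δ_0) = 72
Natural end conditions: M_0 = M_2 = 0.
Forward elimination and back-substitution give M_0 = 0, M_1 = 12, M_2 = 0.

12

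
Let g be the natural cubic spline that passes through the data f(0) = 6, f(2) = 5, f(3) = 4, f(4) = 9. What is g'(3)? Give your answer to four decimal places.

Write m_i for g''(x_i). With h_i = 2, 1, 1 and divided differences Δ_i = -1/2, -1, 5, the continuity of g' gives the tridiagonal system
  2·m_0 + 6·m_1 + 1·m_2 = 6(Δ_1 - Δ_0) = -3
  1·m_1 + 4·m_2 + 1·m_3 = 6(Δ_2 - Δ_1) = 36
Natural end conditions: m_0 = m_3 = 0.
Solving: m_0 = 0, m_1 = -48/23, m_2 = 219/23, m_3 = 0.
On [3, 4], g'(x) = b_2 + 2c_2·(x - 3) + 3d_2·(x - 3)² with b_2 = Δ_2 - h_2(2m_2 + m_3)/6 = 42/23, c_2 = m_2/2 = 219/46, d_2 = (m_3 - m_2)/(6h_2) = -73/46. So g'(3) = 42/23.

1.8261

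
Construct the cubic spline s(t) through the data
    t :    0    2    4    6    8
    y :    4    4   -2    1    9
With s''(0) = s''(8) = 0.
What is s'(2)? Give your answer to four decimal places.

-2.1607

With σ_i denoting the second derivative at x_i, h_i = 2, 2, 2, 2, and Δ_i = (y_(i+1) − y_i)/h_i = 0, -3, 3/2, 4:
  2·σ_0 + 8·σ_1 + 2·σ_2 = 6(Δ_1 - Δ_0) = -18
  2·σ_1 + 8·σ_2 + 2·σ_3 = 6(Δ_2 - Δ_1) = 27
  2·σ_2 + 8·σ_3 + 2·σ_4 = 6(Δ_3 - Δ_2) = 15
Natural end conditions: σ_0 = σ_4 = 0.
Forward elimination and back-substitution give σ_0 = 0, σ_1 = -363/112, σ_2 = 111/28, σ_3 = 99/112, σ_4 = 0.
On [2, 4], s'(t) = b_1 + 2c_1·(t - 2) + 3d_1·(t - 2)² with b_1 = Δ_1 - h_1(2σ_1 + σ_2)/6 = -121/56, c_1 = σ_1/2 = -363/224, d_1 = (σ_2 - σ_1)/(6h_1) = 269/448. So s'(2) = -121/56.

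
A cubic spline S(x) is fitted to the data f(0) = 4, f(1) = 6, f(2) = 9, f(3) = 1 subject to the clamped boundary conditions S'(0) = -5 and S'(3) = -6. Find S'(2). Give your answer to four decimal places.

-3.7333

Write m_i for S''(x_i). With h_i = 1, 1, 1 and divided differences Δ_i = 2, 3, -8, the continuity of S' gives the tridiagonal system
  1·m_0 + 4·m_1 + 1·m_2 = 6(Δ_1 - Δ_0) = 6
  1·m_1 + 4·m_2 + 1·m_3 = 6(Δ_2 - Δ_1) = -66
Clamped end conditions give two more equations: 2h_0·m_0 + h_0·m_1 = 6(Δ_0 - S'(0)) = 42 and h_2·m_2 + 2h_2·m_3 = 6(S'(3) - Δ_2) = 12.
Solving: m_0 = 302/15, m_1 = 26/15, m_2 = -316/15, m_3 = 248/15.
On [2, 3], S'(x) = b_2 + 2c_2·(x - 2) + 3d_2·(x - 2)² with b_2 = Δ_2 - h_2(2m_2 + m_3)/6 = -56/15, c_2 = m_2/2 = -158/15, d_2 = (m_3 - m_2)/(6h_2) = 94/15. So S'(2) = -56/15.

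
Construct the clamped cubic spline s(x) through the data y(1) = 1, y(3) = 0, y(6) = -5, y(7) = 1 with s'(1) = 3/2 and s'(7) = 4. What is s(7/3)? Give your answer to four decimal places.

1.3400

Write m_i for s''(x_i). With h_i = 2, 3, 1 and divided differences Δ_i = -1/2, -5/3, 6, the continuity of s' gives the tridiagonal system
  2·m_0 + 10·m_1 + 3·m_2 = 6(Δ_1 - Δ_0) = -7
  3·m_1 + 8·m_2 + 1·m_3 = 6(Δ_2 - Δ_1) = 46
Clamped end conditions give two more equations: 2h_0·m_0 + h_0·m_1 = 6(Δ_0 - s'(1)) = -12 and h_2·m_2 + 2h_2·m_3 = 6(s'(7) - Δ_2) = -12.
Forward elimination and back-substitution give m_0 = -125/78, m_1 = -109/39, m_2 = 314/39, m_3 = -391/39.
On [1, 3], s(x) = 1 + 3/2·(x - 1) - 125/156·(x - 1)² - 31/312·(x - 1)³.
With (x - 1) = 4/3: s(7/3) = 1411/1053.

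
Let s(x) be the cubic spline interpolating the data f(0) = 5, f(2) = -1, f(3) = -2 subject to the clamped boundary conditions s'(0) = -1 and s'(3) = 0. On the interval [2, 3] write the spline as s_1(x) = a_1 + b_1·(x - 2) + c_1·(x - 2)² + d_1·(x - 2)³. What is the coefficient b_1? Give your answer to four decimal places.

Write M_i for s''(x_i). With h_i = 2, 1 and divided differences Δ_i = -3, -1, the continuity of s' gives the tridiagonal system
  2·M_0 + 6·M_1 + 1·M_2 = 6(Δ_1 - Δ_0) = 12
Clamped end conditions give two more equations: 2h_0·M_0 + h_0·M_1 = 6(Δ_0 - s'(0)) = -12 and h_1·M_1 + 2h_1·M_2 = 6(s'(3) - Δ_1) = 6.
Hence M_0 = -14/3, M_1 = 10/3, M_2 = 4/3.
On [2, 3], with s_1(x) = a_1 + b_1·(x - 2) + c_1·(x - 2)² + d_1·(x - 2)³: c_1 = M_1/2 = 5/3, d_1 = (M_2 - M_1)/(6h_1) = -1/3, b_1 = Δ_1 - h_1(2M_1 + M_2)/6 = -7/3.

-2.3333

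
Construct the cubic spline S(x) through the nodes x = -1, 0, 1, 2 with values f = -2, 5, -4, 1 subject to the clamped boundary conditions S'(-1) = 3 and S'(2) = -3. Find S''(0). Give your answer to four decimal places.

-43.2000

Write σ_i for S''(x_i). With h_i = 1, 1, 1 and divided differences Δ_i = 7, -9, 5, the continuity of S' gives the tridiagonal system
  1·σ_0 + 4·σ_1 + 1·σ_2 = 6(Δ_1 - Δ_0) = -96
  1·σ_1 + 4·σ_2 + 1·σ_3 = 6(Δ_2 - Δ_1) = 84
Clamped end conditions give two more equations: 2h_0·σ_0 + h_0·σ_1 = 6(Δ_0 - S'(-1)) = 24 and h_2·σ_2 + 2h_2·σ_3 = 6(S'(2) - Δ_2) = -48.
Forward elimination and back-substitution give σ_0 = 168/5, σ_1 = -216/5, σ_2 = 216/5, σ_3 = -228/5.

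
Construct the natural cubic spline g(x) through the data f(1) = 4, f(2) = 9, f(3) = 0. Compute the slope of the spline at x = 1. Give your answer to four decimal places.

8.5000

With M_i denoting the second derivative at x_i, h_i = 1, 1, and Δ_i = (y_(i+1) − y_i)/h_i = 5, -9:
  1·M_0 + 4·M_1 + 1·M_2 = 6(Δ_1 - Δ_0) = -84
Natural end conditions: M_0 = M_2 = 0.
Solving: M_0 = 0, M_1 = -21, M_2 = 0.
On [1, 2], g'(x) = b_0 + 2c_0·(x - 1) + 3d_0·(x - 1)² with b_0 = Δ_0 - h_0(2M_0 + M_1)/6 = 17/2, c_0 = M_0/2 = 0, d_0 = (M_1 - M_0)/(6h_0) = -7/2. So g'(1) = 17/2.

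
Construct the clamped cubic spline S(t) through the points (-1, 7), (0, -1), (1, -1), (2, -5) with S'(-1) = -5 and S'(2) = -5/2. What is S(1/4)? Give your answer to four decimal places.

Write M_i for S''(x_i). With h_i = 1, 1, 1 and divided differences Δ_i = -8, 0, -4, the continuity of S' gives the tridiagonal system
  1·M_0 + 4·M_1 + 1·M_2 = 6(Δ_1 - Δ_0) = 48
  1·M_1 + 4·M_2 + 1·M_3 = 6(Δ_2 - Δ_1) = -24
Clamped end conditions give two more equations: 2h_0·M_0 + h_0·M_1 = 6(Δ_0 - S'(-1)) = -18 and h_2·M_2 + 2h_2·M_3 = 6(S'(2) - Δ_2) = 9.
Hence M_0 = -287/15, M_1 = 304/15, M_2 = -209/15, M_3 = 172/15.
On [0, 1], S(t) = -1 - 133/30·t + 152/15·t² - 57/10·t³.
With t = 1/4: S(1/4) = -1001/640.

-1.5641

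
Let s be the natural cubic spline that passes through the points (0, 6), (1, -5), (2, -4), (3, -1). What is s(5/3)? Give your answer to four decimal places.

-5.1432

Put m_i = s'' at the i-th knot. Here h = (1, 1, 1) and Δ = (-11, 1, 3), so the interior equations h_(i-1)·m_(i-1) + 2(h_(i-1)+h_i)·m_i + h_i·m_(i+1) = 6(Δ_i − Δ_(i-1)) read
  1·m_0 + 4·m_1 + 1·m_2 = 6(Δ_1 - Δ_0) = 72
  1·m_1 + 4·m_2 + 1·m_3 = 6(Δ_2 - Δ_1) = 12
Natural end conditions: m_0 = m_3 = 0.
Solving: m_0 = 0, m_1 = 92/5, m_2 = -8/5, m_3 = 0.
On [1, 2], s(t) = -5 - 73/15·(t - 1) + 46/5·(t - 1)² - 10/3·(t - 1)³.
With (t - 1) = 2/3: s(5/3) = -2083/405.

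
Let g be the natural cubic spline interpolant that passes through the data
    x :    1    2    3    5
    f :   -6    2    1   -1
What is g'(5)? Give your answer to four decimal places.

-0.2174

Write m_i for g''(x_i). With h_i = 1, 1, 2 and divided differences Δ_i = 8, -1, -1, the continuity of g' gives the tridiagonal system
  1·m_0 + 4·m_1 + 1·m_2 = 6(Δ_1 - Δ_0) = -54
  1·m_1 + 6·m_2 + 2·m_3 = 6(Δ_2 - Δ_1) = 0
Natural end conditions: m_0 = m_3 = 0.
Forward elimination and back-substitution give m_0 = 0, m_1 = -324/23, m_2 = 54/23, m_3 = 0.
On [3, 5], g'(x) = b_2 + 2c_2·(x - 3) + 3d_2·(x - 3)² with b_2 = Δ_2 - h_2(2m_2 + m_3)/6 = -59/23, c_2 = m_2/2 = 27/23, d_2 = (m_3 - m_2)/(6h_2) = -9/46. So g'(5) = -5/23.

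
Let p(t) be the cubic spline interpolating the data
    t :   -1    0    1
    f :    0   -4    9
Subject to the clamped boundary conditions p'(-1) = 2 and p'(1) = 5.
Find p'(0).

With M_i denoting the second derivative at x_i, h_i = 1, 1, and Δ_i = (y_(i+1) − y_i)/h_i = -4, 13:
  1·M_0 + 4·M_1 + 1·M_2 = 6(Δ_1 - Δ_0) = 102
Clamped end conditions give two more equations: 2h_0·M_0 + h_0·M_1 = 6(Δ_0 - p'(-1)) = -36 and h_1·M_1 + 2h_1·M_2 = 6(p'(1) - Δ_1) = -48.
Solving: M_0 = -42, M_1 = 48, M_2 = -48.
On [0, 1], p'(t) = b_1 + 2c_1·t + 3d_1·t² with b_1 = Δ_1 - h_1(2M_1 + M_2)/6 = 5, c_1 = M_1/2 = 24, d_1 = (M_2 - M_1)/(6h_1) = -16. So p'(0) = 5.

5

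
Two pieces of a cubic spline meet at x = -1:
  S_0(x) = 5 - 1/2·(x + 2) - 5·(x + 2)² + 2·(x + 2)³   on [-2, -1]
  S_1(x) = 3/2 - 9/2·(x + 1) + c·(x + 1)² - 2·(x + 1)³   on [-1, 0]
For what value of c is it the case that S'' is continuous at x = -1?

S_0''(x) = -10 + 12·(x + 2), so S_0''(-1) = 2. On the right, S_1''(-1) = 2c, so c = 1.

1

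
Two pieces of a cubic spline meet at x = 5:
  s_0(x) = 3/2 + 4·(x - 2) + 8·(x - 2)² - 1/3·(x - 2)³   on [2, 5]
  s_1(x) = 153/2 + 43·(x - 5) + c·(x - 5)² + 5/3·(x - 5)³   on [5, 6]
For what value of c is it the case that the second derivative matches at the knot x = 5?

5

s_0''(x) = 16 - 2·(x - 2), so s_0''(5) = 10. On the right, s_1''(5) = 2c, so c = 5.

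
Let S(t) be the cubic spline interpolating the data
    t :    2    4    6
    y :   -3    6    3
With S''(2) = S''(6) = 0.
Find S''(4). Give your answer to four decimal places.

Put m_i = S'' at the i-th knot. Here h = (2, 2) and Δ = (9/2, -3/2), so the interior equations h_(i-1)·m_(i-1) + 2(h_(i-1)+h_i)·m_i + h_i·m_(i+1) = 6(Δ_i − Δ_(i-1)) read
  2·m_0 + 8·m_1 + 2·m_2 = 6(Δ_1 - Δ_0) = -36
Natural end conditions: m_0 = m_2 = 0.
Solving the tridiagonal system: m_0 = 0, m_1 = -9/2, m_2 = 0.

-4.5000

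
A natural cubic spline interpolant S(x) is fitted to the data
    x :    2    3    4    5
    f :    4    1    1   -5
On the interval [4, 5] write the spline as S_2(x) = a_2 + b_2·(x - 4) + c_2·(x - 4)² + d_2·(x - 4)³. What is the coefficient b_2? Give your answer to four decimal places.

-2.4000

Let σ_i = S''(x_i). Step sizes h_i = 1, 1, 1; slopes of the chords Δ_i = (y_(i+1) - y_i)/h_i = -3, 0, -6.
  1·σ_0 + 4·σ_1 + 1·σ_2 = 6(Δ_1 - Δ_0) = 18
  1·σ_1 + 4·σ_2 + 1·σ_3 = 6(Δ_2 - Δ_1) = -36
Natural end conditions: σ_0 = σ_3 = 0.
Solving the tridiagonal system: σ_0 = 0, σ_1 = 36/5, σ_2 = -54/5, σ_3 = 0.
On [4, 5], with S_2(x) = a_2 + b_2·(x - 4) + c_2·(x - 4)² + d_2·(x - 4)³: c_2 = σ_2/2 = -27/5, d_2 = (σ_3 - σ_2)/(6h_2) = 9/5, b_2 = Δ_2 - h_2(2σ_2 + σ_3)/6 = -12/5.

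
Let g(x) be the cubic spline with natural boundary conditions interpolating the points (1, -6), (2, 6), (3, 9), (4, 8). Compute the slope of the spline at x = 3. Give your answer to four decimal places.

-0.0667

Put m_i = g'' at the i-th knot. Here h = (1, 1, 1) and Δ = (12, 3, -1), so the interior equations h_(i-1)·m_(i-1) + 2(h_(i-1)+h_i)·m_i + h_i·m_(i+1) = 6(Δ_i − Δ_(i-1)) read
  1·m_0 + 4·m_1 + 1·m_2 = 6(Δ_1 - Δ_0) = -54
  1·m_1 + 4·m_2 + 1·m_3 = 6(Δ_2 - Δ_1) = -24
Natural end conditions: m_0 = m_3 = 0.
Hence m_0 = 0, m_1 = -64/5, m_2 = -14/5, m_3 = 0.
On [3, 4], g'(x) = b_2 + 2c_2·(x - 3) + 3d_2·(x - 3)² with b_2 = Δ_2 - h_2(2m_2 + m_3)/6 = -1/15, c_2 = m_2/2 = -7/5, d_2 = (m_3 - m_2)/(6h_2) = 7/15. So g'(3) = -1/15.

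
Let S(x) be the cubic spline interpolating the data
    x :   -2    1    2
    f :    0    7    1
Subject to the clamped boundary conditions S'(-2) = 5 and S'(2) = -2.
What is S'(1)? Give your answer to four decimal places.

-5.7500

Write M_i for S''(x_i). With h_i = 3, 1 and divided differences Δ_i = 7/3, -6, the continuity of S' gives the tridiagonal system
  3·M_0 + 8·M_1 + 1·M_2 = 6(Δ_1 - Δ_0) = -50
Clamped end conditions give two more equations: 2h_0·M_0 + h_0·M_1 = 6(Δ_0 - S'(-2)) = -16 and h_1·M_1 + 2h_1·M_2 = 6(S'(2) - Δ_1) = 24.
Forward elimination and back-substitution give M_0 = 11/6, M_1 = -9, M_2 = 33/2.
On [1, 2], S'(x) = b_1 + 2c_1·(x - 1) + 3d_1·(x - 1)² with b_1 = Δ_1 - h_1(2M_1 + M_2)/6 = -23/4, c_1 = M_1/2 = -9/2, d_1 = (M_2 - M_1)/(6h_1) = 17/4. So S'(1) = -23/4.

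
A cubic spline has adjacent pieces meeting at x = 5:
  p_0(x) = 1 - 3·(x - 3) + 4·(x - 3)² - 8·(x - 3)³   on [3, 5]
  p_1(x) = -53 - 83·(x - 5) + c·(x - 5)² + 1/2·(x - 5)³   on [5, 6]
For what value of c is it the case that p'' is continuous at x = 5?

-44

p_0''(x) = 8 - 48·(x - 3), so p_0''(5) = -88. On the right, p_1''(5) = 2c, so c = -44.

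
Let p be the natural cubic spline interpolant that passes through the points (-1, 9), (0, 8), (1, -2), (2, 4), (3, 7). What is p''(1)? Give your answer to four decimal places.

Put M_i = p'' at the i-th knot. Here h = (1, 1, 1, 1) and Δ = (-1, -10, 6, 3), so the interior equations h_(i-1)·M_(i-1) + 2(h_(i-1)+h_i)·M_i + h_i·M_(i+1) = 6(Δ_i − Δ_(i-1)) read
  1·M_0 + 4·M_1 + 1·M_2 = 6(Δ_1 - Δ_0) = -54
  1·M_1 + 4·M_2 + 1·M_3 = 6(Δ_2 - Δ_1) = 96
  1·M_2 + 4·M_3 + 1·M_4 = 6(Δ_3 - Δ_2) = -18
Natural end conditions: M_0 = M_4 = 0.
Forward elimination and back-substitution give M_0 = 0, M_1 = -303/14, M_2 = 228/7, M_3 = -177/14, M_4 = 0.

32.5714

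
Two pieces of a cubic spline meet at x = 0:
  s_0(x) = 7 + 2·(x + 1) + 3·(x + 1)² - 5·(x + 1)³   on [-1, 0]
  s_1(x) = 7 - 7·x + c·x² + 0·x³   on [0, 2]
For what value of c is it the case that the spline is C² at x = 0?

-12

s_0''(x) = 6 - 30·(x + 1), so s_0''(0) = -24. On the right, s_1''(0) = 2c, so c = -12.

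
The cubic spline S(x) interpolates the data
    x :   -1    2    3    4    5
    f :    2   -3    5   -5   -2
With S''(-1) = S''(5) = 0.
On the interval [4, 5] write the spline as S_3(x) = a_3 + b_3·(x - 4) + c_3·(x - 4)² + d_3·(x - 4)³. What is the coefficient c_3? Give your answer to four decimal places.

With m_i denoting the second derivative at x_i, h_i = 3, 1, 1, 1, and Δ_i = (y_(i+1) − y_i)/h_i = -5/3, 8, -10, 3:
  3·m_0 + 8·m_1 + 1·m_2 = 6(Δ_1 - Δ_0) = 58
  1·m_1 + 4·m_2 + 1·m_3 = 6(Δ_2 - Δ_1) = -108
  1·m_2 + 4·m_3 + 1·m_4 = 6(Δ_3 - Δ_2) = 78
Natural end conditions: m_0 = m_4 = 0.
Hence m_0 = 0, m_1 = 345/29, m_2 = -1078/29, m_3 = 835/29, m_4 = 0.
On [4, 5], with S_3(x) = a_3 + b_3·(x - 4) + c_3·(x - 4)² + d_3·(x - 4)³: c_3 = m_3/2 = 835/58, d_3 = (m_4 - m_3)/(6h_3) = -835/174, b_3 = Δ_3 - h_3(2m_3 + m_4)/6 = -574/87.

14.3966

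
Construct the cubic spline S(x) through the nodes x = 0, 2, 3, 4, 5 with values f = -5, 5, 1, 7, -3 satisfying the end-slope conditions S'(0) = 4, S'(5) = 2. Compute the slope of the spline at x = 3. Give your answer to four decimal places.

Write M_i for S''(x_i). With h_i = 2, 1, 1, 1 and divided differences Δ_i = 5, -4, 6, -10, the continuity of S' gives the tridiagonal system
  2·M_0 + 6·M_1 + 1·M_2 = 6(Δ_1 - Δ_0) = -54
  1·M_1 + 4·M_2 + 1·M_3 = 6(Δ_2 - Δ_1) = 60
  1·M_2 + 4·M_3 + 1·M_4 = 6(Δ_3 - Δ_2) = -96
Clamped end conditions give two more equations: 2h_0·M_0 + h_0·M_1 = 6(Δ_0 - S'(0)) = 6 and h_3·M_3 + 2h_3·M_4 = 6(S'(5) - Δ_3) = 72.
Hence M_0 = 845/82, M_1 = -722/41, M_2 = 1273/41, M_3 = -1910/41, M_4 = 2431/41.
On [3, 4], S'(x) = b_2 + 2c_2·(x - 3) + 3d_2·(x - 3)² with b_2 = Δ_2 - h_2(2M_2 + M_3)/6 = 140/41, c_2 = M_2/2 = 1273/82, d_2 = (M_3 - M_2)/(6h_2) = -1061/82. So S'(3) = 140/41.

3.4146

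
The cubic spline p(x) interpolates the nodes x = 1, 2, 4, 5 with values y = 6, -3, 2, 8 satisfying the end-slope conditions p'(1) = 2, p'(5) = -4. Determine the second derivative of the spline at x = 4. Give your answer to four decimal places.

Write σ_i for p''(x_i). With h_i = 1, 2, 1 and divided differences Δ_i = -9, 5/2, 6, the continuity of p' gives the tridiagonal system
  1·σ_0 + 6·σ_1 + 2·σ_2 = 6(Δ_1 - Δ_0) = 69
  2·σ_1 + 6·σ_2 + 1·σ_3 = 6(Δ_2 - Δ_1) = 21
Clamped end conditions give two more equations: 2h_0·σ_0 + h_0·σ_1 = 6(Δ_0 - p'(1)) = -66 and h_2·σ_2 + 2h_2·σ_3 = 6(p'(5) - Δ_2) = -60.
Solving: σ_0 = -1461/35, σ_1 = 612/35, σ_2 = 102/35, σ_3 = -1101/35.

2.9143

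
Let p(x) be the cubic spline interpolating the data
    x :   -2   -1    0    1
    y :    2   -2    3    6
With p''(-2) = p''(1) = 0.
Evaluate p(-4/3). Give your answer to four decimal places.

With M_i denoting the second derivative at x_i, h_i = 1, 1, 1, and Δ_i = (y_(i+1) − y_i)/h_i = -4, 5, 3:
  1·M_0 + 4·M_1 + 1·M_2 = 6(Δ_1 - Δ_0) = 54
  1·M_1 + 4·M_2 + 1·M_3 = 6(Δ_2 - Δ_1) = -12
Natural end conditions: M_0 = M_3 = 0.
Solving: M_0 = 0, M_1 = 76/5, M_2 = -34/5, M_3 = 0.
On [-2, -1], p(x) = 2 - 98/15·(x + 2) + 0·(x + 2)² + 38/15·(x + 2)³.
With (x + 2) = 2/3: p(-4/3) = -130/81.

-1.6049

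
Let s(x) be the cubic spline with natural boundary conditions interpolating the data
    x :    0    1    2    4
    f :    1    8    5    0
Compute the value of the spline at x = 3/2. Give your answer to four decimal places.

Put σ_i = s'' at the i-th knot. Here h = (1, 1, 2) and Δ = (7, -3, -5/2), so the interior equations h_(i-1)·σ_(i-1) + 2(h_(i-1)+h_i)·σ_i + h_i·σ_(i+1) = 6(Δ_i − Δ_(i-1)) read
  1·σ_0 + 4·σ_1 + 1·σ_2 = 6(Δ_1 - Δ_0) = -60
  1·σ_1 + 6·σ_2 + 2·σ_3 = 6(Δ_2 - Δ_1) = 3
Natural end conditions: σ_0 = σ_3 = 0.
Hence σ_0 = 0, σ_1 = -363/23, σ_2 = 72/23, σ_3 = 0.
On [1, 2], s(x) = 8 + 40/23·(x - 1) - 363/46·(x - 1)² + 145/46·(x - 1)³.
With (x - 1) = 1/2: s(3/2) = 2683/368.

7.2908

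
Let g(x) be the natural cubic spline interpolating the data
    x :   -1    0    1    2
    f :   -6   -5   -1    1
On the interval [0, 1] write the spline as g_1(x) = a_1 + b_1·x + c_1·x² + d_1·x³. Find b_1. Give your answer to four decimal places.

Put M_i = g'' at the i-th knot. Here h = (1, 1, 1) and Δ = (1, 4, 2), so the interior equations h_(i-1)·M_(i-1) + 2(h_(i-1)+h_i)·M_i + h_i·M_(i+1) = 6(Δ_i − Δ_(i-1)) read
  1·M_0 + 4·M_1 + 1·M_2 = 6(Δ_1 - Δ_0) = 18
  1·M_1 + 4·M_2 + 1·M_3 = 6(Δ_2 - Δ_1) = -12
Natural end conditions: M_0 = M_3 = 0.
Hence M_0 = 0, M_1 = 28/5, M_2 = -22/5, M_3 = 0.
On [0, 1], with g_1(x) = a_1 + b_1·x + c_1·x² + d_1·x³: c_1 = M_1/2 = 14/5, d_1 = (M_2 - M_1)/(6h_1) = -5/3, b_1 = Δ_1 - h_1(2M_1 + M_2)/6 = 43/15.

2.8667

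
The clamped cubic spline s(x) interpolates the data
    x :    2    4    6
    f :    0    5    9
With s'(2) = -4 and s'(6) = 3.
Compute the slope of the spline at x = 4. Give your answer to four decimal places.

Write M_i for s''(x_i). With h_i = 2, 2 and divided differences Δ_i = 5/2, 2, the continuity of s' gives the tridiagonal system
  2·M_0 + 8·M_1 + 2·M_2 = 6(Δ_1 - Δ_0) = -3
Clamped end conditions give two more equations: 2h_0·M_0 + h_0·M_1 = 6(Δ_0 - s'(2)) = 39 and h_1·M_1 + 2h_1·M_2 = 6(s'(6) - Δ_1) = 6.
Hence M_0 = 95/8, M_1 = -17/4, M_2 = 29/8.
On [4, 6], s'(x) = b_1 + 2c_1·(x - 4) + 3d_1·(x - 4)² with b_1 = Δ_1 - h_1(2M_1 + M_2)/6 = 29/8, c_1 = M_1/2 = -17/8, d_1 = (M_2 - M_1)/(6h_1) = 21/32. So s'(4) = 29/8.

3.6250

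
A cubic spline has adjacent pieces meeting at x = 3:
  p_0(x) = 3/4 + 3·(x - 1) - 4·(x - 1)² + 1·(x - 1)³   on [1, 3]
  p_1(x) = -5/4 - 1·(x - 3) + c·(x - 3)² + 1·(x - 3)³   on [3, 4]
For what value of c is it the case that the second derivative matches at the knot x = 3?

p_0''(x) = -8 + 6·(x - 1), so p_0''(3) = 4. On the right, p_1''(3) = 2c, so c = 2.

2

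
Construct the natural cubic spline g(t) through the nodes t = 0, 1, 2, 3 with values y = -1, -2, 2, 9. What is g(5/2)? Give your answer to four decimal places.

5.3250

With σ_i denoting the second derivative at x_i, h_i = 1, 1, 1, and Δ_i = (y_(i+1) − y_i)/h_i = -1, 4, 7:
  1·σ_0 + 4·σ_1 + 1·σ_2 = 6(Δ_1 - Δ_0) = 30
  1·σ_1 + 4·σ_2 + 1·σ_3 = 6(Δ_2 - Δ_1) = 18
Natural end conditions: σ_0 = σ_3 = 0.
Forward elimination and back-substitution give σ_0 = 0, σ_1 = 34/5, σ_2 = 14/5, σ_3 = 0.
On [2, 3], g(t) = 2 + 91/15·(t - 2) + 7/5·(t - 2)² - 7/15·(t - 2)³.
With (t - 2) = 1/2: g(5/2) = 213/40.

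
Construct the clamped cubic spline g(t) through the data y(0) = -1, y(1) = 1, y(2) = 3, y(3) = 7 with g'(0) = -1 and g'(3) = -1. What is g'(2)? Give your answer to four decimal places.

4.2000

With M_i denoting the second derivative at x_i, h_i = 1, 1, 1, and Δ_i = (y_(i+1) − y_i)/h_i = 2, 2, 4:
  1·M_0 + 4·M_1 + 1·M_2 = 6(Δ_1 - Δ_0) = 0
  1·M_1 + 4·M_2 + 1·M_3 = 6(Δ_2 - Δ_1) = 12
Clamped end conditions give two more equations: 2h_0·M_0 + h_0·M_1 = 6(Δ_0 - g'(0)) = 18 and h_2·M_2 + 2h_2·M_3 = 6(g'(3) - Δ_2) = -30.
Solving: M_0 = 58/5, M_1 = -26/5, M_2 = 46/5, M_3 = -98/5.
On [2, 3], g'(t) = b_2 + 2c_2·(t - 2) + 3d_2·(t - 2)² with b_2 = Δ_2 - h_2(2M_2 + M_3)/6 = 21/5, c_2 = M_2/2 = 23/5, d_2 = (M_3 - M_2)/(6h_2) = -24/5. So g'(2) = 21/5.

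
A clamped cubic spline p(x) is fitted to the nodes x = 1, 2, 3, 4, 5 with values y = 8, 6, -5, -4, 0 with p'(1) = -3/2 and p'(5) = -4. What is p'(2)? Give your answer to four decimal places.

-7.5625

Put M_i = p'' at the i-th knot. Here h = (1, 1, 1, 1) and Δ = (-2, -11, 1, 4), so the interior equations h_(i-1)·M_(i-1) + 2(h_(i-1)+h_i)·M_i + h_i·M_(i+1) = 6(Δ_i − Δ_(i-1)) read
  1·M_0 + 4·M_1 + 1·M_2 = 6(Δ_1 - Δ_0) = -54
  1·M_1 + 4·M_2 + 1·M_3 = 6(Δ_2 - Δ_1) = 72
  1·M_2 + 4·M_3 + 1·M_4 = 6(Δ_3 - Δ_2) = 18
Clamped end conditions give two more equations: 2h_0·M_0 + h_0·M_1 = 6(Δ_0 - p'(1)) = -3 and h_3·M_3 + 2h_3·M_4 = 6(p'(5) - Δ_3) = -48.
Forward elimination and back-substitution give M_0 = 73/8, M_1 = -85/4, M_2 = 175/8, M_3 = 23/4, M_4 = -215/8.
On [2, 3], p'(x) = b_1 + 2c_1·(x - 2) + 3d_1·(x - 2)² with b_1 = Δ_1 - h_1(2M_1 + M_2)/6 = -121/16, c_1 = M_1/2 = -85/8, d_1 = (M_2 - M_1)/(6h_1) = 115/16. So p'(2) = -121/16.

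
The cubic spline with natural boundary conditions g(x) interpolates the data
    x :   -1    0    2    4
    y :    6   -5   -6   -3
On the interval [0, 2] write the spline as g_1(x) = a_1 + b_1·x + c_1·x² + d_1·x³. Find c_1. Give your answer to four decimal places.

5.4545

Let σ_i = g''(x_i). Step sizes h_i = 1, 2, 2; slopes of the chords Δ_i = (y_(i+1) - y_i)/h_i = -11, -1/2, 3/2.
  1·σ_0 + 6·σ_1 + 2·σ_2 = 6(Δ_1 - Δ_0) = 63
  2·σ_1 + 8·σ_2 + 2·σ_3 = 6(Δ_2 - Δ_1) = 12
Natural end conditions: σ_0 = σ_3 = 0.
Solving the tridiagonal system: σ_0 = 0, σ_1 = 120/11, σ_2 = -27/22, σ_3 = 0.
On [0, 2], with g_1(x) = a_1 + b_1·x + c_1·x² + d_1·x³: c_1 = σ_1/2 = 60/11, d_1 = (σ_2 - σ_1)/(6h_1) = -89/88, b_1 = Δ_1 - h_1(2σ_1 + σ_2)/6 = -81/11.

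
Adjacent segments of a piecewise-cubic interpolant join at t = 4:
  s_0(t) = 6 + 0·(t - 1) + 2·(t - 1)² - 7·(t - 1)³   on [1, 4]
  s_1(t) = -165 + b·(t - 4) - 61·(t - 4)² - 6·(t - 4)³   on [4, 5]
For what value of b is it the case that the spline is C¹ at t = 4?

s_0'(t) = 0 + 4·(t - 1) - 21·(t - 1)², so s_0'(4) = -177. On the right, s_1'(4) = b, so b = -177.

-177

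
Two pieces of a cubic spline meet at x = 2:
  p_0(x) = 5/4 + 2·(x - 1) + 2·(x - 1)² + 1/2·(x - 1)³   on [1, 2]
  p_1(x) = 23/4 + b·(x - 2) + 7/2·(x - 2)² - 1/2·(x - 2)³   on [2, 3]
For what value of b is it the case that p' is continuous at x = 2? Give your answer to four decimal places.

7.5000

p_0'(x) = 2 + 4·(x - 1) + 3/2·(x - 1)², so p_0'(2) = 15/2. On the right, p_1'(2) = b, so b = 15/2.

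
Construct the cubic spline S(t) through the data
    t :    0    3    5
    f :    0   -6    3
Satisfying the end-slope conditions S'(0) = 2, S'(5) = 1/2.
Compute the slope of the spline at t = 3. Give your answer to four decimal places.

2.3000

With M_i denoting the second derivative at x_i, h_i = 3, 2, and Δ_i = (y_(i+1) − y_i)/h_i = -2, 9/2:
  3·M_0 + 10·M_1 + 2·M_2 = 6(Δ_1 - Δ_0) = 39
Clamped end conditions give two more equations: 2h_0·M_0 + h_0·M_1 = 6(Δ_0 - S'(0)) = -24 and h_1·M_1 + 2h_1·M_2 = 6(S'(5) - Δ_1) = -24.
Solving: M_0 = -41/5, M_1 = 42/5, M_2 = -51/5.
On [3, 5], S'(t) = b_1 + 2c_1·(t - 3) + 3d_1·(t - 3)² with b_1 = Δ_1 - h_1(2M_1 + M_2)/6 = 23/10, c_1 = M_1/2 = 21/5, d_1 = (M_2 - M_1)/(6h_1) = -31/20. So S'(3) = 23/10.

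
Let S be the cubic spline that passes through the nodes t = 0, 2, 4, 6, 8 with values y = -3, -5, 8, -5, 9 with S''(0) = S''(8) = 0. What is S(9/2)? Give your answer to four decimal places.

Put σ_i = S'' at the i-th knot. Here h = (2, 2, 2, 2) and Δ = (-1, 13/2, -13/2, 7), so the interior equations h_(i-1)·σ_(i-1) + 2(h_(i-1)+h_i)·σ_i + h_i·σ_(i+1) = 6(Δ_i − Δ_(i-1)) read
  2·σ_0 + 8·σ_1 + 2·σ_2 = 6(Δ_1 - Δ_0) = 45
  2·σ_1 + 8·σ_2 + 2·σ_3 = 6(Δ_2 - Δ_1) = -78
  2·σ_2 + 8·σ_3 + 2·σ_4 = 6(Δ_3 - Δ_2) = 81
Natural end conditions: σ_0 = σ_4 = 0.
Forward elimination and back-substitution give σ_0 = 0, σ_1 = 267/28, σ_2 = -219/14, σ_3 = 393/28, σ_4 = 0.
On [4, 6], S(t) = 8 - 3/4·(t - 4) - 219/28·(t - 4)² + 277/112·(t - 4)³.
With (t - 4) = 1/2: S(9/2) = 5357/896.

5.9788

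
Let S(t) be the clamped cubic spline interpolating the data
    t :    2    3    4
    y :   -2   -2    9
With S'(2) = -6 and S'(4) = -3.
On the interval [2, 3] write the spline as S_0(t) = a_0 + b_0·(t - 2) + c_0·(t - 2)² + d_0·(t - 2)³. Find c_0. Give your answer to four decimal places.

1.5000

Put m_i = S'' at the i-th knot. Here h = (1, 1) and Δ = (0, 11), so the interior equations h_(i-1)·m_(i-1) + 2(h_(i-1)+h_i)·m_i + h_i·m_(i+1) = 6(Δ_i − Δ_(i-1)) read
  1·m_0 + 4·m_1 + 1·m_2 = 6(Δ_1 - Δ_0) = 66
Clamped end conditions give two more equations: 2h_0·m_0 + h_0·m_1 = 6(Δ_0 - S'(2)) = 36 and h_1·m_1 + 2h_1·m_2 = 6(S'(4) - Δ_1) = -84.
Solving the tridiagonal system: m_0 = 3, m_1 = 30, m_2 = -57.
On [2, 3], with S_0(t) = a_0 + b_0·(t - 2) + c_0·(t - 2)² + d_0·(t - 2)³: c_0 = m_0/2 = 3/2, d_0 = (m_1 - m_0)/(6h_0) = 9/2, b_0 = Δ_0 - h_0(2m_0 + m_1)/6 = -6.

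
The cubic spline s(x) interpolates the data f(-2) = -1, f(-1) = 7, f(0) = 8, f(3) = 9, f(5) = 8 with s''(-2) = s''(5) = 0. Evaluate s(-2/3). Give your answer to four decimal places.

7.9418

Let M_i = s''(x_i). Step sizes h_i = 1, 1, 3, 2; slopes of the chords Δ_i = (y_(i+1) - y_i)/h_i = 8, 1, 1/3, -1/2.
  1·M_0 + 4·M_1 + 1·M_2 = 6(Δ_1 - Δ_0) = -42
  1·M_1 + 8·M_2 + 3·M_3 = 6(Δ_2 - Δ_1) = -4
  3·M_2 + 10·M_3 + 2·M_4 = 6(Δ_3 - Δ_2) = -5
Natural end conditions: M_0 = M_4 = 0.
Forward elimination and back-substitution give M_0 = 0, M_1 = -2957/274, M_2 = 160/137, M_3 = -233/274, M_4 = 0.
On [-1, 0], s(x) = 7 + 3619/822·(x + 1) - 2957/548·(x + 1)² + 3277/1644·(x + 1)³.
With (x + 1) = 1/3: s(-2/3) = 176261/22194.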